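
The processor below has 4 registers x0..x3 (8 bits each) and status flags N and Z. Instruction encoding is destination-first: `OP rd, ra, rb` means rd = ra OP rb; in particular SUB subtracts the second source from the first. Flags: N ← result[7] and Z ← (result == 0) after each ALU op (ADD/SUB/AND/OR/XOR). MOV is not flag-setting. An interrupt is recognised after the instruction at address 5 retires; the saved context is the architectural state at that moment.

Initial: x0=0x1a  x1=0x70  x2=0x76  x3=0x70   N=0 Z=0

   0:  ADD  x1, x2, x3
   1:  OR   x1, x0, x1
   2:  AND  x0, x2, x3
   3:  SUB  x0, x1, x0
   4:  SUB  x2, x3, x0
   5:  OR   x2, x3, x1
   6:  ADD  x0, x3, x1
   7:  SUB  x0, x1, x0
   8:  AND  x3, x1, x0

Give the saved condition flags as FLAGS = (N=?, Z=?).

after  0: x0=0x1a x1=0xe6 x2=0x76 x3=0x70  N=1 Z=0
after  1: x0=0x1a x1=0xfe x2=0x76 x3=0x70  N=1 Z=0
after  2: x0=0x70 x1=0xfe x2=0x76 x3=0x70  N=0 Z=0
after  3: x0=0x8e x1=0xfe x2=0x76 x3=0x70  N=1 Z=0
after  4: x0=0x8e x1=0xfe x2=0xe2 x3=0x70  N=1 Z=0
after  5: x0=0x8e x1=0xfe x2=0xfe x3=0x70  N=1 Z=0
-- IRQ taken; context saved, return-PC = 6 --

FLAGS = (N=1, Z=0)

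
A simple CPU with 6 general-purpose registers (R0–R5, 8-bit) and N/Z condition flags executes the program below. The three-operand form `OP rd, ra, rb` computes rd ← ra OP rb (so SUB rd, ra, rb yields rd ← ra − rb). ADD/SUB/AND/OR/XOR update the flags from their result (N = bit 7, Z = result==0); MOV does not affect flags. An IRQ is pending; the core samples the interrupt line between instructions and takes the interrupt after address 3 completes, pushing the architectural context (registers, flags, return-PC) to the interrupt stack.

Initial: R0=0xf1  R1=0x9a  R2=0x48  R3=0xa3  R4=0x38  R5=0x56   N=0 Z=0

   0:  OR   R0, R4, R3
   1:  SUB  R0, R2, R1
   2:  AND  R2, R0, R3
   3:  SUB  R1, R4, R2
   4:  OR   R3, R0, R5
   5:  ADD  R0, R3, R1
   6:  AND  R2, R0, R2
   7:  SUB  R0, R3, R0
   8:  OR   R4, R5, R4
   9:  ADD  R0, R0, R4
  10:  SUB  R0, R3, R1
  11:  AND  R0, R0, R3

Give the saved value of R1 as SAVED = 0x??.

SAVED = 0x96

after  0: R0=0xbb R1=0x9a R2=0x48 R3=0xa3 R4=0x38 R5=0x56  N=1 Z=0
after  1: R0=0xae R1=0x9a R2=0x48 R3=0xa3 R4=0x38 R5=0x56  N=1 Z=0
after  2: R0=0xae R1=0x9a R2=0xa2 R3=0xa3 R4=0x38 R5=0x56  N=1 Z=0
after  3: R0=0xae R1=0x96 R2=0xa2 R3=0xa3 R4=0x38 R5=0x56  N=1 Z=0
-- IRQ taken; context saved, return-PC = 4 --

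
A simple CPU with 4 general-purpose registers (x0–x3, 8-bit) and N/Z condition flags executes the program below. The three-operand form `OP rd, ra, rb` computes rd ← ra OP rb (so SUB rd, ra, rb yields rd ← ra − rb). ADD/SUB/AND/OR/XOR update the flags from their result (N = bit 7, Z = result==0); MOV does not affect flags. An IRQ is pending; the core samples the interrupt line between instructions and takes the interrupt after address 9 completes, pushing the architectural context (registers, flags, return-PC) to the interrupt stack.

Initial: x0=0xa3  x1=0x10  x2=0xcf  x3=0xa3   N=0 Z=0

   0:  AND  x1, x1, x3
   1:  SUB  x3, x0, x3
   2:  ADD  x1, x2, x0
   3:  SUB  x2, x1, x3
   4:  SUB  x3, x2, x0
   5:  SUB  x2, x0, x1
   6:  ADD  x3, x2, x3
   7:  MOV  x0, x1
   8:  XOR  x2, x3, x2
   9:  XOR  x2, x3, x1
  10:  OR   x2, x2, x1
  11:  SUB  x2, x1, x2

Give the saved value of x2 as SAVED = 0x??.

SAVED = 0x72

after  0: x0=0xa3 x1=0x00 x2=0xcf x3=0xa3  N=0 Z=1
after  1: x0=0xa3 x1=0x00 x2=0xcf x3=0x00  N=0 Z=1
after  2: x0=0xa3 x1=0x72 x2=0xcf x3=0x00  N=0 Z=0
after  3: x0=0xa3 x1=0x72 x2=0x72 x3=0x00  N=0 Z=0
after  4: x0=0xa3 x1=0x72 x2=0x72 x3=0xcf  N=1 Z=0
after  5: x0=0xa3 x1=0x72 x2=0x31 x3=0xcf  N=0 Z=0
after  6: x0=0xa3 x1=0x72 x2=0x31 x3=0x00  N=0 Z=1
after  7: x0=0x72 x1=0x72 x2=0x31 x3=0x00  N=0 Z=1
after  8: x0=0x72 x1=0x72 x2=0x31 x3=0x00  N=0 Z=0
after  9: x0=0x72 x1=0x72 x2=0x72 x3=0x00  N=0 Z=0
-- IRQ taken; context saved, return-PC = 10 --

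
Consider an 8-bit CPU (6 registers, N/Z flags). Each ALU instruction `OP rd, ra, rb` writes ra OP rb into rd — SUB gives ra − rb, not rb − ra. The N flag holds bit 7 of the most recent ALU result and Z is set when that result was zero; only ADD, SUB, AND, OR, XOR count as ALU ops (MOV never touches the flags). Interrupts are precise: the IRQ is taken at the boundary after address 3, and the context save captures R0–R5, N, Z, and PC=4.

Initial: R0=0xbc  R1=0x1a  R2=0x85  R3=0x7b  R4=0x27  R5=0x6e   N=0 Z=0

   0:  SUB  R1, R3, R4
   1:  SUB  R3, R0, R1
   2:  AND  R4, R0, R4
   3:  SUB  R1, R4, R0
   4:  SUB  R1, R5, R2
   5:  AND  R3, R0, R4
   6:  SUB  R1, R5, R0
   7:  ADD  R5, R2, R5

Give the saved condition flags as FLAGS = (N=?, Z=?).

FLAGS = (N=0, Z=0)

after  0: R0=0xbc R1=0x54 R2=0x85 R3=0x7b R4=0x27 R5=0x6e  N=0 Z=0
after  1: R0=0xbc R1=0x54 R2=0x85 R3=0x68 R4=0x27 R5=0x6e  N=0 Z=0
after  2: R0=0xbc R1=0x54 R2=0x85 R3=0x68 R4=0x24 R5=0x6e  N=0 Z=0
after  3: R0=0xbc R1=0x68 R2=0x85 R3=0x68 R4=0x24 R5=0x6e  N=0 Z=0
-- IRQ taken; context saved, return-PC = 4 --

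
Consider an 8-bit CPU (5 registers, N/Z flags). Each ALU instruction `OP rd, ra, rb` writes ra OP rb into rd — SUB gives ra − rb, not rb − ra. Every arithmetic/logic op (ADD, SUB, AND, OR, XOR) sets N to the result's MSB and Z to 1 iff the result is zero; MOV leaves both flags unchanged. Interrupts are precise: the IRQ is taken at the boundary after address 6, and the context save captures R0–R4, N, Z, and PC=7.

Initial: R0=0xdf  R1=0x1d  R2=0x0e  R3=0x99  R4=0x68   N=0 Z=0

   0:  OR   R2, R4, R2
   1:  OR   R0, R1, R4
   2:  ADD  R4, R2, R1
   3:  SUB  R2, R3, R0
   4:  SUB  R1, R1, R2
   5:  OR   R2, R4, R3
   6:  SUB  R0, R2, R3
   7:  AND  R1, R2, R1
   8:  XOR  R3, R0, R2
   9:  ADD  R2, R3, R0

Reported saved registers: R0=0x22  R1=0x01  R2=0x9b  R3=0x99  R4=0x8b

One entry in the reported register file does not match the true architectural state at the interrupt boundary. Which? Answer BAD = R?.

BAD = R0

after  0: R0=0xdf R1=0x1d R2=0x6e R3=0x99 R4=0x68  N=0 Z=0
after  1: R0=0x7d R1=0x1d R2=0x6e R3=0x99 R4=0x68  N=0 Z=0
after  2: R0=0x7d R1=0x1d R2=0x6e R3=0x99 R4=0x8b  N=1 Z=0
after  3: R0=0x7d R1=0x1d R2=0x1c R3=0x99 R4=0x8b  N=0 Z=0
after  4: R0=0x7d R1=0x01 R2=0x1c R3=0x99 R4=0x8b  N=0 Z=0
after  5: R0=0x7d R1=0x01 R2=0x9b R3=0x99 R4=0x8b  N=1 Z=0
after  6: R0=0x02 R1=0x01 R2=0x9b R3=0x99 R4=0x8b  N=0 Z=0
-- IRQ taken; context saved, return-PC = 7 --
mismatch: R0: reported 0x22 vs actual 0x02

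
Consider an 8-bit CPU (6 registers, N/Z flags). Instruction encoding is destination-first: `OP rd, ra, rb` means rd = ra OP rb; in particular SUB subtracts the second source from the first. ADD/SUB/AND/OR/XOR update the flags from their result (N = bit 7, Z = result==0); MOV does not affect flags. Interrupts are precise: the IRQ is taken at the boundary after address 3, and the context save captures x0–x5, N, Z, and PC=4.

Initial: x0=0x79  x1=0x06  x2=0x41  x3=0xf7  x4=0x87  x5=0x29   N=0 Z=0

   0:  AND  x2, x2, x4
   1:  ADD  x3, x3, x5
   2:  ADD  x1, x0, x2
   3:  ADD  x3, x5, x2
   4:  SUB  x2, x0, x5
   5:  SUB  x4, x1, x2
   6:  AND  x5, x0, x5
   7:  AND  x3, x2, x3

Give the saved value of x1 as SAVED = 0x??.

after  0: x0=0x79 x1=0x06 x2=0x01 x3=0xf7 x4=0x87 x5=0x29  N=0 Z=0
after  1: x0=0x79 x1=0x06 x2=0x01 x3=0x20 x4=0x87 x5=0x29  N=0 Z=0
after  2: x0=0x79 x1=0x7a x2=0x01 x3=0x20 x4=0x87 x5=0x29  N=0 Z=0
after  3: x0=0x79 x1=0x7a x2=0x01 x3=0x2a x4=0x87 x5=0x29  N=0 Z=0
-- IRQ taken; context saved, return-PC = 4 --

SAVED = 0x7a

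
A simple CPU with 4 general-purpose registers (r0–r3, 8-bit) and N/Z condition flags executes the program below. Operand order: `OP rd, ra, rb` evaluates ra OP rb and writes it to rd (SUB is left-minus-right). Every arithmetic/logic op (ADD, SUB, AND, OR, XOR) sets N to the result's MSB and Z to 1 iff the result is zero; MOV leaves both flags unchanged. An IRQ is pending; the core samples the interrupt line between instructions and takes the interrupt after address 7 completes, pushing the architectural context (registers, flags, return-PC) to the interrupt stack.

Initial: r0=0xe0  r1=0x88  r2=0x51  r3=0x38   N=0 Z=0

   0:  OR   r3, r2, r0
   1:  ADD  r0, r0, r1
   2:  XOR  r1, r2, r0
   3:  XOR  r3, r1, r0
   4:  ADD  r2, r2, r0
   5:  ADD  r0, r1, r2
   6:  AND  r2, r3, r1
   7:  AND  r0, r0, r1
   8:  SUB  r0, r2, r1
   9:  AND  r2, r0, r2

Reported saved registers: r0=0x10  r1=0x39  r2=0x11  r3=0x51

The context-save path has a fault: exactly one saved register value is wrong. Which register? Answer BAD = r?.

BAD = r0

after  0: r0=0xe0 r1=0x88 r2=0x51 r3=0xf1  N=1 Z=0
after  1: r0=0x68 r1=0x88 r2=0x51 r3=0xf1  N=0 Z=0
after  2: r0=0x68 r1=0x39 r2=0x51 r3=0xf1  N=0 Z=0
after  3: r0=0x68 r1=0x39 r2=0x51 r3=0x51  N=0 Z=0
after  4: r0=0x68 r1=0x39 r2=0xb9 r3=0x51  N=1 Z=0
after  5: r0=0xf2 r1=0x39 r2=0xb9 r3=0x51  N=1 Z=0
after  6: r0=0xf2 r1=0x39 r2=0x11 r3=0x51  N=0 Z=0
after  7: r0=0x30 r1=0x39 r2=0x11 r3=0x51  N=0 Z=0
-- IRQ taken; context saved, return-PC = 8 --
mismatch: r0: reported 0x10 vs actual 0x30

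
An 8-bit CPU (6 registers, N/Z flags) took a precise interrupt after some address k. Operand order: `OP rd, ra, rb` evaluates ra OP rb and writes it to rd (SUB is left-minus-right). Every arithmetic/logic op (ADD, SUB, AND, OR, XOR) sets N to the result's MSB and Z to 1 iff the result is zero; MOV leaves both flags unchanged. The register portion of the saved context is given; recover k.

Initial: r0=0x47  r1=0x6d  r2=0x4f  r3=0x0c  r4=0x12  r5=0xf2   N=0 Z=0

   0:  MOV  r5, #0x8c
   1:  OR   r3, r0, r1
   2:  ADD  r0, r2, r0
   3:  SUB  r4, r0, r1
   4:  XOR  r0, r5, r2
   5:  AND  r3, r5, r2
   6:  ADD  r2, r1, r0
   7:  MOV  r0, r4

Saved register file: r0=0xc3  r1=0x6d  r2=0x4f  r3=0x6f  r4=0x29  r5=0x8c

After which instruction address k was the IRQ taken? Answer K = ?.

after  0: r0=0x47 r1=0x6d r2=0x4f r3=0x0c r4=0x12 r5=0x8c  N=0 Z=0
after  1: r0=0x47 r1=0x6d r2=0x4f r3=0x6f r4=0x12 r5=0x8c  N=0 Z=0
after  2: r0=0x96 r1=0x6d r2=0x4f r3=0x6f r4=0x12 r5=0x8c  N=1 Z=0
after  3: r0=0x96 r1=0x6d r2=0x4f r3=0x6f r4=0x29 r5=0x8c  N=0 Z=0
after  4: r0=0xc3 r1=0x6d r2=0x4f r3=0x6f r4=0x29 r5=0x8c  N=1 Z=0
-- IRQ taken; context saved, return-PC = 5 --

K = 4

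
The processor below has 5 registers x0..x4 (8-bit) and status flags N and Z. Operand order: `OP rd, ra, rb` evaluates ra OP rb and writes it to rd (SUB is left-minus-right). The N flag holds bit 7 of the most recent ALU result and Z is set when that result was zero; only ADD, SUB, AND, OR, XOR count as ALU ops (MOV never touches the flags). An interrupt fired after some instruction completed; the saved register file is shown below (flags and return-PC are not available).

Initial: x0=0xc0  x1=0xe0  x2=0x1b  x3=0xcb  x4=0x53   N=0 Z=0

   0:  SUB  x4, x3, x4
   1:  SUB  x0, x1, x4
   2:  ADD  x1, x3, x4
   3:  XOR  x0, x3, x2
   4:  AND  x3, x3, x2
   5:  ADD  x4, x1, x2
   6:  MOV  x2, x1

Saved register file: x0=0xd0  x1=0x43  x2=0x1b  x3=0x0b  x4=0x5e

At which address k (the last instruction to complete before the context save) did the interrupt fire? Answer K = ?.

after  0: x0=0xc0 x1=0xe0 x2=0x1b x3=0xcb x4=0x78  N=0 Z=0
after  1: x0=0x68 x1=0xe0 x2=0x1b x3=0xcb x4=0x78  N=0 Z=0
after  2: x0=0x68 x1=0x43 x2=0x1b x3=0xcb x4=0x78  N=0 Z=0
after  3: x0=0xd0 x1=0x43 x2=0x1b x3=0xcb x4=0x78  N=1 Z=0
after  4: x0=0xd0 x1=0x43 x2=0x1b x3=0x0b x4=0x78  N=0 Z=0
after  5: x0=0xd0 x1=0x43 x2=0x1b x3=0x0b x4=0x5e  N=0 Z=0
-- IRQ taken; context saved, return-PC = 6 --

K = 5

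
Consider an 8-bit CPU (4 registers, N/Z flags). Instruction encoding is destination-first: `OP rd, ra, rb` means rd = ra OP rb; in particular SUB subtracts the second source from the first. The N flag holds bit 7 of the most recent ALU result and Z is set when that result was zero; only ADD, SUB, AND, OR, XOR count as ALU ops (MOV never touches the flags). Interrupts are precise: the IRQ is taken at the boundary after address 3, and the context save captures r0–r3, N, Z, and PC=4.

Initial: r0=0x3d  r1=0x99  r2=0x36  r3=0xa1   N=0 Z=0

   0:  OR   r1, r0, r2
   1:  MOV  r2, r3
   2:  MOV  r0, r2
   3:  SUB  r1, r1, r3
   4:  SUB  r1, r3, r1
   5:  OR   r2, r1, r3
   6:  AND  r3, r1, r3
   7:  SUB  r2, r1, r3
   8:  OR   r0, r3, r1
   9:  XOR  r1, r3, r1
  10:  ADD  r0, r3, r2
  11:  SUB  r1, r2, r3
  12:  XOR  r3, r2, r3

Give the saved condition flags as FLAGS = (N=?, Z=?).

FLAGS = (N=1, Z=0)

after  0: r0=0x3d r1=0x3f r2=0x36 r3=0xa1  N=0 Z=0
after  1: r0=0x3d r1=0x3f r2=0xa1 r3=0xa1  N=0 Z=0
after  2: r0=0xa1 r1=0x3f r2=0xa1 r3=0xa1  N=0 Z=0
after  3: r0=0xa1 r1=0x9e r2=0xa1 r3=0xa1  N=1 Z=0
-- IRQ taken; context saved, return-PC = 4 --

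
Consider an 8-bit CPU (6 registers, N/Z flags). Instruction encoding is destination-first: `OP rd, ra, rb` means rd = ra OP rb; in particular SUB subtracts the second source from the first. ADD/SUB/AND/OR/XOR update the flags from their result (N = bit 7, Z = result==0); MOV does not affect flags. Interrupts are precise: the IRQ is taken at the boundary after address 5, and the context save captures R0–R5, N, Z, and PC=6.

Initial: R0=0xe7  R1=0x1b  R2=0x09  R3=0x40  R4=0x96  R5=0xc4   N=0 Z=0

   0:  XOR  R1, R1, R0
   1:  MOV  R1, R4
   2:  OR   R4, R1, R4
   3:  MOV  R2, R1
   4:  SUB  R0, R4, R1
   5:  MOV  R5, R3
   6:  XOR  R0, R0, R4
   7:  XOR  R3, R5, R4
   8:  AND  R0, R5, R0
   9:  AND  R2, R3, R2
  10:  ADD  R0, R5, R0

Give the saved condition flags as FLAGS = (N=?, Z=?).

after  0: R0=0xe7 R1=0xfc R2=0x09 R3=0x40 R4=0x96 R5=0xc4  N=1 Z=0
after  1: R0=0xe7 R1=0x96 R2=0x09 R3=0x40 R4=0x96 R5=0xc4  N=1 Z=0
after  2: R0=0xe7 R1=0x96 R2=0x09 R3=0x40 R4=0x96 R5=0xc4  N=1 Z=0
after  3: R0=0xe7 R1=0x96 R2=0x96 R3=0x40 R4=0x96 R5=0xc4  N=1 Z=0
after  4: R0=0x00 R1=0x96 R2=0x96 R3=0x40 R4=0x96 R5=0xc4  N=0 Z=1
after  5: R0=0x00 R1=0x96 R2=0x96 R3=0x40 R4=0x96 R5=0x40  N=0 Z=1
-- IRQ taken; context saved, return-PC = 6 --

FLAGS = (N=0, Z=1)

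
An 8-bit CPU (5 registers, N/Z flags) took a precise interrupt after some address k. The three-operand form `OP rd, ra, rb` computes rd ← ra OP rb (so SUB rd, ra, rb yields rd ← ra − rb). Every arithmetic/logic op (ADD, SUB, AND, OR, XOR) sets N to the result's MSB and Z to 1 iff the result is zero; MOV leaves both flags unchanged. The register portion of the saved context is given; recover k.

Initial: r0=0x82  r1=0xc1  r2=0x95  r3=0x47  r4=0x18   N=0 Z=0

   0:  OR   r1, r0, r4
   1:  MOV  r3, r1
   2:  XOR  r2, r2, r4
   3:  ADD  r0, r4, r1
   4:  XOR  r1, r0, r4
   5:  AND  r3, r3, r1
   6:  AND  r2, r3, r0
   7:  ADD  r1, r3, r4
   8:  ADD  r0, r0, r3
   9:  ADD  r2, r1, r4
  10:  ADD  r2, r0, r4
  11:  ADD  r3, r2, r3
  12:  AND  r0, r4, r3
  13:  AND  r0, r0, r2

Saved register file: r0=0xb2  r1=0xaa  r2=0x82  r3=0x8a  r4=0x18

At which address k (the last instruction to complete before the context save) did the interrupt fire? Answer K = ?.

K = 6

after  0: r0=0x82 r1=0x9a r2=0x95 r3=0x47 r4=0x18  N=1 Z=0
after  1: r0=0x82 r1=0x9a r2=0x95 r3=0x9a r4=0x18  N=1 Z=0
after  2: r0=0x82 r1=0x9a r2=0x8d r3=0x9a r4=0x18  N=1 Z=0
after  3: r0=0xb2 r1=0x9a r2=0x8d r3=0x9a r4=0x18  N=1 Z=0
after  4: r0=0xb2 r1=0xaa r2=0x8d r3=0x9a r4=0x18  N=1 Z=0
after  5: r0=0xb2 r1=0xaa r2=0x8d r3=0x8a r4=0x18  N=1 Z=0
after  6: r0=0xb2 r1=0xaa r2=0x82 r3=0x8a r4=0x18  N=1 Z=0
-- IRQ taken; context saved, return-PC = 7 --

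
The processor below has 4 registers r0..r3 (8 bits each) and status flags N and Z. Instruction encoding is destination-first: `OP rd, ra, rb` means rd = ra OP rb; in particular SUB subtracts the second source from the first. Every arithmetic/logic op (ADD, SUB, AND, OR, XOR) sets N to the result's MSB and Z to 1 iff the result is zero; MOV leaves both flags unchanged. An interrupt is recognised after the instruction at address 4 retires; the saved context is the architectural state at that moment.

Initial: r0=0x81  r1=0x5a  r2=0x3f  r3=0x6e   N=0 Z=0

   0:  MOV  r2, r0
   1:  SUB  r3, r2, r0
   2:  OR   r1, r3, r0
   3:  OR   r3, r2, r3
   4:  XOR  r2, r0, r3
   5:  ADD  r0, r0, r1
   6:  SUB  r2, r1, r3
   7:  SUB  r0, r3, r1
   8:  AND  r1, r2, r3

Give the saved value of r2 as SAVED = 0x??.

after  0: r0=0x81 r1=0x5a r2=0x81 r3=0x6e  N=0 Z=0
after  1: r0=0x81 r1=0x5a r2=0x81 r3=0x00  N=0 Z=1
after  2: r0=0x81 r1=0x81 r2=0x81 r3=0x00  N=1 Z=0
after  3: r0=0x81 r1=0x81 r2=0x81 r3=0x81  N=1 Z=0
after  4: r0=0x81 r1=0x81 r2=0x00 r3=0x81  N=0 Z=1
-- IRQ taken; context saved, return-PC = 5 --

SAVED = 0x00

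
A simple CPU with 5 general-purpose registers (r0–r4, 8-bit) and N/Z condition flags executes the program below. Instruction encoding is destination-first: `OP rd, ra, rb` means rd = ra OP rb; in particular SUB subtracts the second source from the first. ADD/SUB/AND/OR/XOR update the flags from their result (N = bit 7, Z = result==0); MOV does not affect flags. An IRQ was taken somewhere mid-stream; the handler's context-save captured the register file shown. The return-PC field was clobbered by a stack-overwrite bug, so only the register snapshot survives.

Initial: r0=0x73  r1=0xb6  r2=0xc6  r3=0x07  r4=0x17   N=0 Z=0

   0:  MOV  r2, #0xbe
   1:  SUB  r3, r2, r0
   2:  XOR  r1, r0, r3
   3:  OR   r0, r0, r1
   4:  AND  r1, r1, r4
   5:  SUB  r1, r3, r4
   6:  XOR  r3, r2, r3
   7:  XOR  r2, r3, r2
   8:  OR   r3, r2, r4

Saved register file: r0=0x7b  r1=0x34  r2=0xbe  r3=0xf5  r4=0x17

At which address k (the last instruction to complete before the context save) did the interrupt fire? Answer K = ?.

K = 6

after  0: r0=0x73 r1=0xb6 r2=0xbe r3=0x07 r4=0x17  N=0 Z=0
after  1: r0=0x73 r1=0xb6 r2=0xbe r3=0x4b r4=0x17  N=0 Z=0
after  2: r0=0x73 r1=0x38 r2=0xbe r3=0x4b r4=0x17  N=0 Z=0
after  3: r0=0x7b r1=0x38 r2=0xbe r3=0x4b r4=0x17  N=0 Z=0
after  4: r0=0x7b r1=0x10 r2=0xbe r3=0x4b r4=0x17  N=0 Z=0
after  5: r0=0x7b r1=0x34 r2=0xbe r3=0x4b r4=0x17  N=0 Z=0
after  6: r0=0x7b r1=0x34 r2=0xbe r3=0xf5 r4=0x17  N=1 Z=0
-- IRQ taken; context saved, return-PC = 7 --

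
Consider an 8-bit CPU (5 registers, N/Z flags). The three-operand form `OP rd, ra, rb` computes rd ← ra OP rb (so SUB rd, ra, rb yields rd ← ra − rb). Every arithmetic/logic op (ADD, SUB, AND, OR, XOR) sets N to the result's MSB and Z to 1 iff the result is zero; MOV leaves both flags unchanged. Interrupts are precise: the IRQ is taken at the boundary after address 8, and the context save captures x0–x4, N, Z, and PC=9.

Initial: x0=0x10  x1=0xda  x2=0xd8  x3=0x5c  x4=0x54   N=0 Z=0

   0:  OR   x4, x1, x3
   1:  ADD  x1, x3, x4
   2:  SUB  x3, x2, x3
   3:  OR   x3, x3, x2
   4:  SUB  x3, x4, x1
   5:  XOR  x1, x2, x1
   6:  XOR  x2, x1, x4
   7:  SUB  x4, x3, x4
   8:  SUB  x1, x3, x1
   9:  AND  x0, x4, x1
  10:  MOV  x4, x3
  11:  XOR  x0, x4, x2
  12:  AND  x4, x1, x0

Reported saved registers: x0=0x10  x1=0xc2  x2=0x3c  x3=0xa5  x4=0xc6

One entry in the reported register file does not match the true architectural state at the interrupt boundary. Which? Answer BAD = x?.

after  0: x0=0x10 x1=0xda x2=0xd8 x3=0x5c x4=0xde  N=1 Z=0
after  1: x0=0x10 x1=0x3a x2=0xd8 x3=0x5c x4=0xde  N=0 Z=0
after  2: x0=0x10 x1=0x3a x2=0xd8 x3=0x7c x4=0xde  N=0 Z=0
after  3: x0=0x10 x1=0x3a x2=0xd8 x3=0xfc x4=0xde  N=1 Z=0
after  4: x0=0x10 x1=0x3a x2=0xd8 x3=0xa4 x4=0xde  N=1 Z=0
after  5: x0=0x10 x1=0xe2 x2=0xd8 x3=0xa4 x4=0xde  N=1 Z=0
after  6: x0=0x10 x1=0xe2 x2=0x3c x3=0xa4 x4=0xde  N=0 Z=0
after  7: x0=0x10 x1=0xe2 x2=0x3c x3=0xa4 x4=0xc6  N=1 Z=0
after  8: x0=0x10 x1=0xc2 x2=0x3c x3=0xa4 x4=0xc6  N=1 Z=0
-- IRQ taken; context saved, return-PC = 9 --
mismatch: x3: reported 0xa5 vs actual 0xa4

BAD = x3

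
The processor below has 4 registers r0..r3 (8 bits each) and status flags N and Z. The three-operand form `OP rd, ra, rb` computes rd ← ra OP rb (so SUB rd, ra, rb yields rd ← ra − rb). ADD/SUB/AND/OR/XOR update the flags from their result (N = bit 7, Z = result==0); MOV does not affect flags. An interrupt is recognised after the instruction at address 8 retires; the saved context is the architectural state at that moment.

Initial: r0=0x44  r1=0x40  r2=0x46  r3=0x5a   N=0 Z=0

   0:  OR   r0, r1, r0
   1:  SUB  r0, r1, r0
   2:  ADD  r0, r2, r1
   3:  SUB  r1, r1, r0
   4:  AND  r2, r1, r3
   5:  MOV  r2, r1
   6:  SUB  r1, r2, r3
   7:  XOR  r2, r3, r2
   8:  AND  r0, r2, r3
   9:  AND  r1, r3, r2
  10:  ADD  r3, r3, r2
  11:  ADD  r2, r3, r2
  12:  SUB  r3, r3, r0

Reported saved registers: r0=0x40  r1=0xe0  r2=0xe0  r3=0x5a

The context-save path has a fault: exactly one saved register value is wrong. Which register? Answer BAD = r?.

after  0: r0=0x44 r1=0x40 r2=0x46 r3=0x5a  N=0 Z=0
after  1: r0=0xfc r1=0x40 r2=0x46 r3=0x5a  N=1 Z=0
after  2: r0=0x86 r1=0x40 r2=0x46 r3=0x5a  N=1 Z=0
after  3: r0=0x86 r1=0xba r2=0x46 r3=0x5a  N=1 Z=0
after  4: r0=0x86 r1=0xba r2=0x1a r3=0x5a  N=0 Z=0
after  5: r0=0x86 r1=0xba r2=0xba r3=0x5a  N=0 Z=0
after  6: r0=0x86 r1=0x60 r2=0xba r3=0x5a  N=0 Z=0
after  7: r0=0x86 r1=0x60 r2=0xe0 r3=0x5a  N=1 Z=0
after  8: r0=0x40 r1=0x60 r2=0xe0 r3=0x5a  N=0 Z=0
-- IRQ taken; context saved, return-PC = 9 --
mismatch: r1: reported 0xe0 vs actual 0x60

BAD = r1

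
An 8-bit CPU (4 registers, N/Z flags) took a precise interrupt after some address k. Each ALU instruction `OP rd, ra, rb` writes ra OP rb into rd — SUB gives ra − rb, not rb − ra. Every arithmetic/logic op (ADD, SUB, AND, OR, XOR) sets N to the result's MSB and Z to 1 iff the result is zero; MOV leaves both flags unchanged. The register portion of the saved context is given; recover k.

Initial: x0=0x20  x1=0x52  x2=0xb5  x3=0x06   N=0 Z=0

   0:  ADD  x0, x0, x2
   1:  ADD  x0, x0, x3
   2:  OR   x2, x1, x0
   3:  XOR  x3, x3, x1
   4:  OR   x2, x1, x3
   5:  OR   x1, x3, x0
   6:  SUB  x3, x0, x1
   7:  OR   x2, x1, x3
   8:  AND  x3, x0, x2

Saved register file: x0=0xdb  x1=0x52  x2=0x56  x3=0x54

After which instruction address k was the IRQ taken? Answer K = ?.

after  0: x0=0xd5 x1=0x52 x2=0xb5 x3=0x06  N=1 Z=0
after  1: x0=0xdb x1=0x52 x2=0xb5 x3=0x06  N=1 Z=0
after  2: x0=0xdb x1=0x52 x2=0xdb x3=0x06  N=1 Z=0
after  3: x0=0xdb x1=0x52 x2=0xdb x3=0x54  N=0 Z=0
after  4: x0=0xdb x1=0x52 x2=0x56 x3=0x54  N=0 Z=0
-- IRQ taken; context saved, return-PC = 5 --

K = 4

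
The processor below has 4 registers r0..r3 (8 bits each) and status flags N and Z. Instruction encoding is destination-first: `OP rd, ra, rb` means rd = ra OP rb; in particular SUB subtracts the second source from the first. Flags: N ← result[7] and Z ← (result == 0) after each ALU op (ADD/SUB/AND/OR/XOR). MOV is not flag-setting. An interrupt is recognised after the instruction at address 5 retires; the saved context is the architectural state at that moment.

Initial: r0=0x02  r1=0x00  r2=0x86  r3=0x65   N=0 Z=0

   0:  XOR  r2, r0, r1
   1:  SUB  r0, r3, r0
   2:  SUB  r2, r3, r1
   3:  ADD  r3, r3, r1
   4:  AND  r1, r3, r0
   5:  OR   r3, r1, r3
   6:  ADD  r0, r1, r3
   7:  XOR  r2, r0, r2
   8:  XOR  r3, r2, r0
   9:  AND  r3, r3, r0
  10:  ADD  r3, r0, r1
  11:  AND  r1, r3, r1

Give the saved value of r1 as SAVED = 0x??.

after  0: r0=0x02 r1=0x00 r2=0x02 r3=0x65  N=0 Z=0
after  1: r0=0x63 r1=0x00 r2=0x02 r3=0x65  N=0 Z=0
after  2: r0=0x63 r1=0x00 r2=0x65 r3=0x65  N=0 Z=0
after  3: r0=0x63 r1=0x00 r2=0x65 r3=0x65  N=0 Z=0
after  4: r0=0x63 r1=0x61 r2=0x65 r3=0x65  N=0 Z=0
after  5: r0=0x63 r1=0x61 r2=0x65 r3=0x65  N=0 Z=0
-- IRQ taken; context saved, return-PC = 6 --

SAVED = 0x61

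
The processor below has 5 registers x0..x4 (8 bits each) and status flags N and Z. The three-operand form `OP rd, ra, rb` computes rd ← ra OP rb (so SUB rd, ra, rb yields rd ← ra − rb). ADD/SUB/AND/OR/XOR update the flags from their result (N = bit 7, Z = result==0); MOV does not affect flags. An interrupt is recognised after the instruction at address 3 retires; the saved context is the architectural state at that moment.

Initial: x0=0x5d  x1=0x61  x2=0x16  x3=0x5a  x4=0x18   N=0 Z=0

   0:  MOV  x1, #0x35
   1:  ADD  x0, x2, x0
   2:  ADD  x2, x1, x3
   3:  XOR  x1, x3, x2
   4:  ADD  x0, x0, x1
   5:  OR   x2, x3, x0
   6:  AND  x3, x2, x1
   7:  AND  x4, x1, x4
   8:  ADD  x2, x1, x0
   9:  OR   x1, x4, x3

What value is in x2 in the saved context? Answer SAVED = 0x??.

SAVED = 0x8f

after  0: x0=0x5d x1=0x35 x2=0x16 x3=0x5a x4=0x18  N=0 Z=0
after  1: x0=0x73 x1=0x35 x2=0x16 x3=0x5a x4=0x18  N=0 Z=0
after  2: x0=0x73 x1=0x35 x2=0x8f x3=0x5a x4=0x18  N=1 Z=0
after  3: x0=0x73 x1=0xd5 x2=0x8f x3=0x5a x4=0x18  N=1 Z=0
-- IRQ taken; context saved, return-PC = 4 --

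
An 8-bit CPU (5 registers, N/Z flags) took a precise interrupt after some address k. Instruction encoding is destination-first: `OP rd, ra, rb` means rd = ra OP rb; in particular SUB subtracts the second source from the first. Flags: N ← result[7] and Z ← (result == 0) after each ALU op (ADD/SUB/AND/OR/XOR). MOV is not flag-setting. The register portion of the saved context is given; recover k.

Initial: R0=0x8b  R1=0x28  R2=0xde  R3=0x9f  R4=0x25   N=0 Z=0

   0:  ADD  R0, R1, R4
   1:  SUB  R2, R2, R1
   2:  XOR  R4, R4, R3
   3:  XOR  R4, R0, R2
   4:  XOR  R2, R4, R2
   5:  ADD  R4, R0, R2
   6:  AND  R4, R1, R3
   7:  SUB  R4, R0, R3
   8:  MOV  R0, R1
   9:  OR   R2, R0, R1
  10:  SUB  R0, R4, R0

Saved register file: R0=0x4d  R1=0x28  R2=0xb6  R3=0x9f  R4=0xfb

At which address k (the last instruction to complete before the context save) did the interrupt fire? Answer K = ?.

after  0: R0=0x4d R1=0x28 R2=0xde R3=0x9f R4=0x25  N=0 Z=0
after  1: R0=0x4d R1=0x28 R2=0xb6 R3=0x9f R4=0x25  N=1 Z=0
after  2: R0=0x4d R1=0x28 R2=0xb6 R3=0x9f R4=0xba  N=1 Z=0
after  3: R0=0x4d R1=0x28 R2=0xb6 R3=0x9f R4=0xfb  N=1 Z=0
-- IRQ taken; context saved, return-PC = 4 --

K = 3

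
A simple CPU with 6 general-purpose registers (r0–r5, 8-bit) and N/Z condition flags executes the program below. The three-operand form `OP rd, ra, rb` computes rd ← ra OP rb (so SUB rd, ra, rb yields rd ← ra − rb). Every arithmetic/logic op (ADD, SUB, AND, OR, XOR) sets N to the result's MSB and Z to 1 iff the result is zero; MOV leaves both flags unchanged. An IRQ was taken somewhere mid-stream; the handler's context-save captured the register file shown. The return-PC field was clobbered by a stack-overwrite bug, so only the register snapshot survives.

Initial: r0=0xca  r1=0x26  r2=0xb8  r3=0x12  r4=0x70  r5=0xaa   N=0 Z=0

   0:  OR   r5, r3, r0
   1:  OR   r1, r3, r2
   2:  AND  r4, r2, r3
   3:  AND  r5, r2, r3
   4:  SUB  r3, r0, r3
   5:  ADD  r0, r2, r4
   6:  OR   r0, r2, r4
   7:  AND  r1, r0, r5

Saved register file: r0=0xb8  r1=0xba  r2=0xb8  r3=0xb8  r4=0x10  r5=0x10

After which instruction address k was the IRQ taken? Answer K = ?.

K = 6

after  0: r0=0xca r1=0x26 r2=0xb8 r3=0x12 r4=0x70 r5=0xda  N=1 Z=0
after  1: r0=0xca r1=0xba r2=0xb8 r3=0x12 r4=0x70 r5=0xda  N=1 Z=0
after  2: r0=0xca r1=0xba r2=0xb8 r3=0x12 r4=0x10 r5=0xda  N=0 Z=0
after  3: r0=0xca r1=0xba r2=0xb8 r3=0x12 r4=0x10 r5=0x10  N=0 Z=0
after  4: r0=0xca r1=0xba r2=0xb8 r3=0xb8 r4=0x10 r5=0x10  N=1 Z=0
after  5: r0=0xc8 r1=0xba r2=0xb8 r3=0xb8 r4=0x10 r5=0x10  N=1 Z=0
after  6: r0=0xb8 r1=0xba r2=0xb8 r3=0xb8 r4=0x10 r5=0x10  N=1 Z=0
-- IRQ taken; context saved, return-PC = 7 --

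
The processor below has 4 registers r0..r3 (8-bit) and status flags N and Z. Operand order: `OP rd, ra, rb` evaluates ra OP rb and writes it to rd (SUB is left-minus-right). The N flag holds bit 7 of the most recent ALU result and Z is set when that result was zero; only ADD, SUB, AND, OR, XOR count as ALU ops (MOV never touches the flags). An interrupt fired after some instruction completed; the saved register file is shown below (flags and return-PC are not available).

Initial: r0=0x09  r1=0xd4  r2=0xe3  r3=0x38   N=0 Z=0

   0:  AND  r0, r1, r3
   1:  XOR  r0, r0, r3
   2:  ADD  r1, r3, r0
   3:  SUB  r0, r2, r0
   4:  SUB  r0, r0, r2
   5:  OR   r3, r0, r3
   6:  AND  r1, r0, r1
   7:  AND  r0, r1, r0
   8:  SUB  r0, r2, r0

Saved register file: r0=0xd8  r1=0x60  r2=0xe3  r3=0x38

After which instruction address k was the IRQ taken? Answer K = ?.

K = 4

after  0: r0=0x10 r1=0xd4 r2=0xe3 r3=0x38  N=0 Z=0
after  1: r0=0x28 r1=0xd4 r2=0xe3 r3=0x38  N=0 Z=0
after  2: r0=0x28 r1=0x60 r2=0xe3 r3=0x38  N=0 Z=0
after  3: r0=0xbb r1=0x60 r2=0xe3 r3=0x38  N=1 Z=0
after  4: r0=0xd8 r1=0x60 r2=0xe3 r3=0x38  N=1 Z=0
-- IRQ taken; context saved, return-PC = 5 --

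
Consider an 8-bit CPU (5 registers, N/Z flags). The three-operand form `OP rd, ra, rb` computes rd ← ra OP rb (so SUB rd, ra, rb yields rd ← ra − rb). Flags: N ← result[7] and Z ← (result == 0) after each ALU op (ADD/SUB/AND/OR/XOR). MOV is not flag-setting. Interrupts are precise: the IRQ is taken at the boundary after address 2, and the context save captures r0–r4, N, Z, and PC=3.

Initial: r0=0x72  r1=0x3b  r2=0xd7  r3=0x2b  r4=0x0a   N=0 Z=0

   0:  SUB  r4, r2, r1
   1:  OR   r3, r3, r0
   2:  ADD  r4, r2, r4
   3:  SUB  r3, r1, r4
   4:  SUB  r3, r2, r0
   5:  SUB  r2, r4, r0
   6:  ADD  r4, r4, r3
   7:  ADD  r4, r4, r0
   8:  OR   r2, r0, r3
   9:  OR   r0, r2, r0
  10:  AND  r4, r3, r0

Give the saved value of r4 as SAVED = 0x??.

SAVED = 0x73

after  0: r0=0x72 r1=0x3b r2=0xd7 r3=0x2b r4=0x9c  N=1 Z=0
after  1: r0=0x72 r1=0x3b r2=0xd7 r3=0x7b r4=0x9c  N=0 Z=0
after  2: r0=0x72 r1=0x3b r2=0xd7 r3=0x7b r4=0x73  N=0 Z=0
-- IRQ taken; context saved, return-PC = 3 --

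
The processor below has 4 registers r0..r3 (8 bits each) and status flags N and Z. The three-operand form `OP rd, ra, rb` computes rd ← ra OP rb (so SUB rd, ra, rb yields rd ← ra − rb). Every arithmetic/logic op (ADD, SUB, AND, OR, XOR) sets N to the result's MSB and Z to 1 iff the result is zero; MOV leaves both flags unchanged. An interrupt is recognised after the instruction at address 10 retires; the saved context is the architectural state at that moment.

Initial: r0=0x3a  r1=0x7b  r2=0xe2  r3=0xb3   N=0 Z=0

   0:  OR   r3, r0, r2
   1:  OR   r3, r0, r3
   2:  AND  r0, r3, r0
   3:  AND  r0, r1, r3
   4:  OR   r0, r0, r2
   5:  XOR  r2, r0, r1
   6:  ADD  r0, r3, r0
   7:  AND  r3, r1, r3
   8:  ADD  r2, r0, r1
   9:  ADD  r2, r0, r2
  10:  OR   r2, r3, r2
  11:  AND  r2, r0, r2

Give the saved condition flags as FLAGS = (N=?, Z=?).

after  0: r0=0x3a r1=0x7b r2=0xe2 r3=0xfa  N=1 Z=0
after  1: r0=0x3a r1=0x7b r2=0xe2 r3=0xfa  N=1 Z=0
after  2: r0=0x3a r1=0x7b r2=0xe2 r3=0xfa  N=0 Z=0
after  3: r0=0x7a r1=0x7b r2=0xe2 r3=0xfa  N=0 Z=0
after  4: r0=0xfa r1=0x7b r2=0xe2 r3=0xfa  N=1 Z=0
after  5: r0=0xfa r1=0x7b r2=0x81 r3=0xfa  N=1 Z=0
after  6: r0=0xf4 r1=0x7b r2=0x81 r3=0xfa  N=1 Z=0
after  7: r0=0xf4 r1=0x7b r2=0x81 r3=0x7a  N=0 Z=0
after  8: r0=0xf4 r1=0x7b r2=0x6f r3=0x7a  N=0 Z=0
after  9: r0=0xf4 r1=0x7b r2=0x63 r3=0x7a  N=0 Z=0
after 10: r0=0xf4 r1=0x7b r2=0x7b r3=0x7a  N=0 Z=0
-- IRQ taken; context saved, return-PC = 11 --

FLAGS = (N=0, Z=0)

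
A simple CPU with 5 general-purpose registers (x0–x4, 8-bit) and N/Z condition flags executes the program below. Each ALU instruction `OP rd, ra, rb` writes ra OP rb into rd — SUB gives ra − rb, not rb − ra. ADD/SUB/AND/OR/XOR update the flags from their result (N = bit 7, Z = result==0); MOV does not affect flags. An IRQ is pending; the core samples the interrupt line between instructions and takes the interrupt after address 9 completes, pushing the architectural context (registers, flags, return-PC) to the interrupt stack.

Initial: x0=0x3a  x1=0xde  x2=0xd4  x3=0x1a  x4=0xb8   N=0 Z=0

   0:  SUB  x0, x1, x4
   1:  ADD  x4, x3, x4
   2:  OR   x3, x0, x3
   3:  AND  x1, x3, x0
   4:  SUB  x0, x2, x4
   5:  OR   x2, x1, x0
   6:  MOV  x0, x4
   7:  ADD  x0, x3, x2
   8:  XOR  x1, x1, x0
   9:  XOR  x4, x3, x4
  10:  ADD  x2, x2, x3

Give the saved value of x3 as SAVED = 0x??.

SAVED = 0x3e

after  0: x0=0x26 x1=0xde x2=0xd4 x3=0x1a x4=0xb8  N=0 Z=0
after  1: x0=0x26 x1=0xde x2=0xd4 x3=0x1a x4=0xd2  N=1 Z=0
after  2: x0=0x26 x1=0xde x2=0xd4 x3=0x3e x4=0xd2  N=0 Z=0
after  3: x0=0x26 x1=0x26 x2=0xd4 x3=0x3e x4=0xd2  N=0 Z=0
after  4: x0=0x02 x1=0x26 x2=0xd4 x3=0x3e x4=0xd2  N=0 Z=0
after  5: x0=0x02 x1=0x26 x2=0x26 x3=0x3e x4=0xd2  N=0 Z=0
after  6: x0=0xd2 x1=0x26 x2=0x26 x3=0x3e x4=0xd2  N=0 Z=0
after  7: x0=0x64 x1=0x26 x2=0x26 x3=0x3e x4=0xd2  N=0 Z=0
after  8: x0=0x64 x1=0x42 x2=0x26 x3=0x3e x4=0xd2  N=0 Z=0
after  9: x0=0x64 x1=0x42 x2=0x26 x3=0x3e x4=0xec  N=1 Z=0
-- IRQ taken; context saved, return-PC = 10 --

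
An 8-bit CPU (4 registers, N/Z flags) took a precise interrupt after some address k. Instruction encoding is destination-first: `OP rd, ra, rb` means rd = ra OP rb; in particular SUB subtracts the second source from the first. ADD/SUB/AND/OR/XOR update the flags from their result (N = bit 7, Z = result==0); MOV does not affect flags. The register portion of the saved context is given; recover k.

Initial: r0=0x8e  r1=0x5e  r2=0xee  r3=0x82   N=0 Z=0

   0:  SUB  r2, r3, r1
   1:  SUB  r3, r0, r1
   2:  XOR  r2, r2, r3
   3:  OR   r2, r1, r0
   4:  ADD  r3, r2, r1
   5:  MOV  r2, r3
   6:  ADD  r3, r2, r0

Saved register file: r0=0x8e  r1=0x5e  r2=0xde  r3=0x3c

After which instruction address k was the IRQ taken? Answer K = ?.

K = 4

after  0: r0=0x8e r1=0x5e r2=0x24 r3=0x82  N=0 Z=0
after  1: r0=0x8e r1=0x5e r2=0x24 r3=0x30  N=0 Z=0
after  2: r0=0x8e r1=0x5e r2=0x14 r3=0x30  N=0 Z=0
after  3: r0=0x8e r1=0x5e r2=0xde r3=0x30  N=1 Z=0
after  4: r0=0x8e r1=0x5e r2=0xde r3=0x3c  N=0 Z=0
-- IRQ taken; context saved, return-PC = 5 --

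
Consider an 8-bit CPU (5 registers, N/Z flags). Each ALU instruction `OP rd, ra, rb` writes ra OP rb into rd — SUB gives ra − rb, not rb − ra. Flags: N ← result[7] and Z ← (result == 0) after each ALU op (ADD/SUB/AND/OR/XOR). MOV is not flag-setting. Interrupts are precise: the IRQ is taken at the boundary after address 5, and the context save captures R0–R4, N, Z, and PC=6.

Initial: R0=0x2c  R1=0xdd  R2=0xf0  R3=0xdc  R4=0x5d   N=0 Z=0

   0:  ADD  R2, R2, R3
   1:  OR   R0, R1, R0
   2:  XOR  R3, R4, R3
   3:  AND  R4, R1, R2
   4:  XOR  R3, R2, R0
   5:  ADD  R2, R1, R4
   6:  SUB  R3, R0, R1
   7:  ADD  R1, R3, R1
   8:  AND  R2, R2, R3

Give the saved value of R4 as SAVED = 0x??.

SAVED = 0xcc

after  0: R0=0x2c R1=0xdd R2=0xcc R3=0xdc R4=0x5d  N=1 Z=0
after  1: R0=0xfd R1=0xdd R2=0xcc R3=0xdc R4=0x5d  N=1 Z=0
after  2: R0=0xfd R1=0xdd R2=0xcc R3=0x81 R4=0x5d  N=1 Z=0
after  3: R0=0xfd R1=0xdd R2=0xcc R3=0x81 R4=0xcc  N=1 Z=0
after  4: R0=0xfd R1=0xdd R2=0xcc R3=0x31 R4=0xcc  N=0 Z=0
after  5: R0=0xfd R1=0xdd R2=0xa9 R3=0x31 R4=0xcc  N=1 Z=0
-- IRQ taken; context saved, return-PC = 6 --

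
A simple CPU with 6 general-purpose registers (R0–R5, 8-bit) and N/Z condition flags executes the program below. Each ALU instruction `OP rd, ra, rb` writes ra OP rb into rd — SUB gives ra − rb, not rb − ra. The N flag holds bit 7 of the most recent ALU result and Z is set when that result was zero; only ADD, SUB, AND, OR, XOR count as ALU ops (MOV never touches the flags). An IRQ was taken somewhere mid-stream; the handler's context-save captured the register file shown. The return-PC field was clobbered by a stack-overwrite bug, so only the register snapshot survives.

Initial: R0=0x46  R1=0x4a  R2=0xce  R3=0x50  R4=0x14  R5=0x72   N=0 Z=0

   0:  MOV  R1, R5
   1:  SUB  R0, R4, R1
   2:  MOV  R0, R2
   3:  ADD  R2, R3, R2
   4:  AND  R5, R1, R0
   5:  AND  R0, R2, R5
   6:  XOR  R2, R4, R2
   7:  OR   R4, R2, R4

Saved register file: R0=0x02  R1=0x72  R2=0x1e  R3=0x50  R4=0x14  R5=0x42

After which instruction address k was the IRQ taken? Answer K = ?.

after  0: R0=0x46 R1=0x72 R2=0xce R3=0x50 R4=0x14 R5=0x72  N=0 Z=0
after  1: R0=0xa2 R1=0x72 R2=0xce R3=0x50 R4=0x14 R5=0x72  N=1 Z=0
after  2: R0=0xce R1=0x72 R2=0xce R3=0x50 R4=0x14 R5=0x72  N=1 Z=0
after  3: R0=0xce R1=0x72 R2=0x1e R3=0x50 R4=0x14 R5=0x72  N=0 Z=0
after  4: R0=0xce R1=0x72 R2=0x1e R3=0x50 R4=0x14 R5=0x42  N=0 Z=0
after  5: R0=0x02 R1=0x72 R2=0x1e R3=0x50 R4=0x14 R5=0x42  N=0 Z=0
-- IRQ taken; context saved, return-PC = 6 --

K = 5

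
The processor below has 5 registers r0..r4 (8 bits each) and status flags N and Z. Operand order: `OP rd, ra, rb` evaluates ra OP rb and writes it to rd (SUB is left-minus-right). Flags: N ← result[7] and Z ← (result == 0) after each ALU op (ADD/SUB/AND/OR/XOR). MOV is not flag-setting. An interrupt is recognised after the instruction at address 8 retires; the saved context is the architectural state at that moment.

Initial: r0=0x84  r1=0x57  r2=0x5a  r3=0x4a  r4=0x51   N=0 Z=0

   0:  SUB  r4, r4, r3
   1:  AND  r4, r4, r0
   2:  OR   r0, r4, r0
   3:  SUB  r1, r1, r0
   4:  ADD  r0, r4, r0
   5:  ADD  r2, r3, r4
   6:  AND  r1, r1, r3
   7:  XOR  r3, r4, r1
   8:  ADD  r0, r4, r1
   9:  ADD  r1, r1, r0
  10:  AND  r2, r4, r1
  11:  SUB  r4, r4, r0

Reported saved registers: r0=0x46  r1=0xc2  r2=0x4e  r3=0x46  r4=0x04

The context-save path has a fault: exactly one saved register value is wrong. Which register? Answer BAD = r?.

BAD = r1

after  0: r0=0x84 r1=0x57 r2=0x5a r3=0x4a r4=0x07  N=0 Z=0
after  1: r0=0x84 r1=0x57 r2=0x5a r3=0x4a r4=0x04  N=0 Z=0
after  2: r0=0x84 r1=0x57 r2=0x5a r3=0x4a r4=0x04  N=1 Z=0
after  3: r0=0x84 r1=0xd3 r2=0x5a r3=0x4a r4=0x04  N=1 Z=0
after  4: r0=0x88 r1=0xd3 r2=0x5a r3=0x4a r4=0x04  N=1 Z=0
after  5: r0=0x88 r1=0xd3 r2=0x4e r3=0x4a r4=0x04  N=0 Z=0
after  6: r0=0x88 r1=0x42 r2=0x4e r3=0x4a r4=0x04  N=0 Z=0
after  7: r0=0x88 r1=0x42 r2=0x4e r3=0x46 r4=0x04  N=0 Z=0
after  8: r0=0x46 r1=0x42 r2=0x4e r3=0x46 r4=0x04  N=0 Z=0
-- IRQ taken; context saved, return-PC = 9 --
mismatch: r1: reported 0xc2 vs actual 0x42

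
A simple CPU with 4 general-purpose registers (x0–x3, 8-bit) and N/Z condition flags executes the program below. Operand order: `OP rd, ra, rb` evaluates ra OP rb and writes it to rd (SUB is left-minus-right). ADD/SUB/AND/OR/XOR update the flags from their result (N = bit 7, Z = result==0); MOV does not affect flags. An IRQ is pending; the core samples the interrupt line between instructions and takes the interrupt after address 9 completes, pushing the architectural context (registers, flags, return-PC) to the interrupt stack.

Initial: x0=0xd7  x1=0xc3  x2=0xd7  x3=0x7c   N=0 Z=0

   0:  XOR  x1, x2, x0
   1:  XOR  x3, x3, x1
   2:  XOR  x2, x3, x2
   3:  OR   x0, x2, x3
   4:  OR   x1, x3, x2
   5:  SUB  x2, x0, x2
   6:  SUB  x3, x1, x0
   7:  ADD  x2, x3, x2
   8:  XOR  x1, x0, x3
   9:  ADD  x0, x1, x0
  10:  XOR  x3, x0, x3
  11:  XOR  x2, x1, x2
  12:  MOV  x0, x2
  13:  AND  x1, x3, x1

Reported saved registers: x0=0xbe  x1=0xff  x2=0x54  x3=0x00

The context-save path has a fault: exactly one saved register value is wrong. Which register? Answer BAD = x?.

BAD = x0

after  0: x0=0xd7 x1=0x00 x2=0xd7 x3=0x7c  N=0 Z=1
after  1: x0=0xd7 x1=0x00 x2=0xd7 x3=0x7c  N=0 Z=0
after  2: x0=0xd7 x1=0x00 x2=0xab x3=0x7c  N=1 Z=0
after  3: x0=0xff x1=0x00 x2=0xab x3=0x7c  N=1 Z=0
after  4: x0=0xff x1=0xff x2=0xab x3=0x7c  N=1 Z=0
after  5: x0=0xff x1=0xff x2=0x54 x3=0x7c  N=0 Z=0
after  6: x0=0xff x1=0xff x2=0x54 x3=0x00  N=0 Z=1
after  7: x0=0xff x1=0xff x2=0x54 x3=0x00  N=0 Z=0
after  8: x0=0xff x1=0xff x2=0x54 x3=0x00  N=1 Z=0
after  9: x0=0xfe x1=0xff x2=0x54 x3=0x00  N=1 Z=0
-- IRQ taken; context saved, return-PC = 10 --
mismatch: x0: reported 0xbe vs actual 0xfe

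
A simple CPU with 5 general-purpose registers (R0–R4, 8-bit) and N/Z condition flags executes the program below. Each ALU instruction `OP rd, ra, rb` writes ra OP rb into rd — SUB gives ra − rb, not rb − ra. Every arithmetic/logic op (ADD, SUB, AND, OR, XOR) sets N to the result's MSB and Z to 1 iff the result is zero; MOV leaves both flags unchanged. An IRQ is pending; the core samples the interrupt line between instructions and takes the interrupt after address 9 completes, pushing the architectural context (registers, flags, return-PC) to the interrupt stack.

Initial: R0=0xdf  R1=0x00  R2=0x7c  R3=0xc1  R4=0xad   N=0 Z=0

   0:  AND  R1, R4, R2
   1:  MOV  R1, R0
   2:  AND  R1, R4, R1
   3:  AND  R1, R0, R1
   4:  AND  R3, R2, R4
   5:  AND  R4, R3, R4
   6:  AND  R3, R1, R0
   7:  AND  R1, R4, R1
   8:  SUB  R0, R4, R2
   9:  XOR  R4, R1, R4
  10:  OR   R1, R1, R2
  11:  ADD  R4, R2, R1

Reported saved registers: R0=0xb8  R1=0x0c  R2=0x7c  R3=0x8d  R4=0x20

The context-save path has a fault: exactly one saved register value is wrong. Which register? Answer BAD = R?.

BAD = R0

after  0: R0=0xdf R1=0x2c R2=0x7c R3=0xc1 R4=0xad  N=0 Z=0
after  1: R0=0xdf R1=0xdf R2=0x7c R3=0xc1 R4=0xad  N=0 Z=0
after  2: R0=0xdf R1=0x8d R2=0x7c R3=0xc1 R4=0xad  N=1 Z=0
after  3: R0=0xdf R1=0x8d R2=0x7c R3=0xc1 R4=0xad  N=1 Z=0
after  4: R0=0xdf R1=0x8d R2=0x7c R3=0x2c R4=0xad  N=0 Z=0
after  5: R0=0xdf R1=0x8d R2=0x7c R3=0x2c R4=0x2c  N=0 Z=0
after  6: R0=0xdf R1=0x8d R2=0x7c R3=0x8d R4=0x2c  N=1 Z=0
after  7: R0=0xdf R1=0x0c R2=0x7c R3=0x8d R4=0x2c  N=0 Z=0
after  8: R0=0xb0 R1=0x0c R2=0x7c R3=0x8d R4=0x2c  N=1 Z=0
after  9: R0=0xb0 R1=0x0c R2=0x7c R3=0x8d R4=0x20  N=0 Z=0
-- IRQ taken; context saved, return-PC = 10 --
mismatch: R0: reported 0xb8 vs actual 0xb0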